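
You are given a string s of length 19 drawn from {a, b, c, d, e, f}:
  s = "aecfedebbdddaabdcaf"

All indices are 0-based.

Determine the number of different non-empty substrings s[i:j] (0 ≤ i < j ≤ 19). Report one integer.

sorted suffixes:
  #0 SA[0]=12  'aabdcaf'
  #1 SA[1]=13  'abdcaf'
  #2 SA[2]=0  'aecfedebbdddaabdcaf'
  #3 SA[3]=17  'af'
  #4 SA[4]=7  'bbdddaabdcaf'
  #5 SA[5]=14  'bdcaf'
  #6 SA[6]=8  'bdddaabdcaf'
  #7 SA[7]=16  'caf'
  #8 SA[8]=2  'cfedebbdddaabdcaf'
  #9 SA[9]=11  'daabdcaf'
  #10 SA[10]=15  'dcaf'
  #11 SA[11]=10  'ddaabdcaf'
  #12 SA[12]=9  'dddaabdcaf'
  #13 SA[13]=5  'debbdddaabdcaf'
  #14 SA[14]=6  'ebbdddaabdcaf'
  #15 SA[15]=1  'ecfedebbdddaabdcaf'
  #16 SA[16]=4  'edebbdddaabdcaf'
  #17 SA[17]=18  'f'
  #18 SA[18]=3  'fedebbdddaabdcaf'

SA = [12, 13, 0, 17, 7, 14, 8, 16, 2, 11, 15, 10, 9, 5, 6, 1, 4, 18, 3]
i: (SA[i-1],SA[i]) lcp shared
  1: (12,13) 1 'a'
  2: (13,0) 1 'a'
  3: (0,17) 1 'a'
  4: (17,7) 0 ''
  5: (7,14) 1 'b'
  6: (14,8) 2 'bd'
  7: (8,16) 0 ''
  8: (16,2) 1 'c'
  9: (2,11) 0 ''
  10: (11,15) 1 'd'
  11: (15,10) 1 'd'
  12: (10,9) 2 'dd'
  13: (9,5) 1 'd'
  14: (5,6) 0 ''
  15: (6,1) 1 'e'
  16: (1,4) 1 'e'
  17: (4,18) 0 ''
  18: (18,3) 1 'f'

n(n+1)/2 = 19·20/2 = 190
Σ LCP = 0 + 1 + 1 + 1 + 0 + 1 + 2 + 0 + 1 + 0 + 1 + 1 + 2 + 1 + 0 + 1 + 1 + 0 + 1 = 15
distinct = 190 − 15 = 175

175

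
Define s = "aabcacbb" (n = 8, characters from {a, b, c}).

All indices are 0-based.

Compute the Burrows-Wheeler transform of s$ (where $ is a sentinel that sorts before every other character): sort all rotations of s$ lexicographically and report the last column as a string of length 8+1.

b$acbcaba

rank  rotation   last
    0  $aabcacbb  b
    1  aabcacbb$  $
    2  abcacbb$a  a
    3  acbb$aabc  c
    4  b$aabcacb  b
    5  bb$aabcac  c
    6  bcacbb$aa  a
    7  cacbb$aab  b
    8  cbb$aabca  a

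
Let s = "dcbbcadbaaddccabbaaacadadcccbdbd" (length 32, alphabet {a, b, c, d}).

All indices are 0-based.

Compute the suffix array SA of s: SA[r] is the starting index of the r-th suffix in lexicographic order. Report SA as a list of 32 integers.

rank | idx | suffix
   0 |  17 | aaacadadcccbdbd
   1 |  18 | aacadadcccbdbd
   2 |   8 | aaddccabbaaacadadcccbdbd
   3 |  14 | abbaaacadadcccbdbd
   4 |  19 | acadadcccbdbd
   5 |  21 | adadcccbdbd
   6 |   5 | adbaaddccabbaaacadadcccbdbd
   7 |  23 | adcccbdbd
   8 |   9 | addccabbaaacadadcccbdbd
   9 |  16 | baaacadadcccbdbd
  10 |   7 | baaddccabbaaacadadcccbdbd
  11 |  15 | bbaaacadadcccbdbd
  12 |   2 | bbcadbaaddccabbaaacadadcccbdbd
  13 |   3 | bcadbaaddccabbaaacadadcccbdbd
  14 |  30 | bd
  15 |  28 | bdbd
  16 |  13 | cabbaaacadadcccbdbd
  17 |  20 | cadadcccbdbd
  18 |   4 | cadbaaddccabbaaacadadcccbdbd
  19 |   1 | cbbcadbaaddccabbaaacadadcccbdbd
  20 |  27 | cbdbd
  21 |  12 | ccabbaaacadadcccbdbd
  22 |  26 | ccbdbd
  23 |  25 | cccbdbd
  24 |  31 | d
  25 |  22 | dadcccbdbd
  26 |   6 | dbaaddccabbaaacadadcccbdbd
  27 |  29 | dbd
  28 |   0 | dcbbcadbaaddccabbaaacadadcccbdbd
  29 |  11 | dccabbaaacadadcccbdbd
  30 |  24 | dcccbdbd
  31 |  10 | ddccabbaaacadadcccbdbd

[17, 18, 8, 14, 19, 21, 5, 23, 9, 16, 7, 15, 2, 3, 30, 28, 13, 20, 4, 1, 27, 12, 26, 25, 31, 22, 6, 29, 0, 11, 24, 10]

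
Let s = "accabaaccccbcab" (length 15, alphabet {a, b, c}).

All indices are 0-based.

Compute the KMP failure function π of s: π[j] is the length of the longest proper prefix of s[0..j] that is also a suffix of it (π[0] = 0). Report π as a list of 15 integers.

[0, 0, 0, 1, 0, 1, 1, 2, 3, 0, 0, 0, 0, 1, 0]

π[0] = 0
j=1 s[j]='c': π[1]=0 (border '')
j=2 s[j]='c': π[2]=0 (border '')
j=3 s[j]='a': π[3]=1 (border 'a')
j=4 s[j]='b': k: 1→0; π[4]=0 (border '')
j=5 s[j]='a': π[5]=1 (border 'a')
j=6 s[j]='a': k: 1→0; π[6]=1 (border 'a')
j=7 s[j]='c': π[7]=2 (border 'ac')
j=8 s[j]='c': π[8]=3 (border 'acc')
j=9 s[j]='c': k: 3→0; π[9]=0 (border '')
j=10 s[j]='c': π[10]=0 (border '')
j=11 s[j]='b': π[11]=0 (border '')
j=12 s[j]='c': π[12]=0 (border '')
j=13 s[j]='a': π[13]=1 (border 'a')
j=14 s[j]='b': k: 1→0; π[14]=0 (border '')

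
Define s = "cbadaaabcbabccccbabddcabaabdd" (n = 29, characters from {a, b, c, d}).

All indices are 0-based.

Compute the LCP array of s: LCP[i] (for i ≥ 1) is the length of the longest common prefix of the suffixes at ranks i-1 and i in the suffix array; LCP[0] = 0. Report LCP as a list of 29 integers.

rank | idx | suffix
   0 |   4 | aaabcbabccccbabddcabaabdd
   1 |   5 | aabcbabccccbabddcabaabdd
   2 |  24 | aabdd
   3 |  22 | abaabdd
   4 |   6 | abcbabccccbabddcabaabdd
   5 |  10 | abccccbabddcabaabdd
   6 |  25 | abdd
   7 |  17 | abddcabaabdd
   8 |   2 | adaaabcbabccccbabddcabaabdd
   9 |  23 | baabdd
  10 |   9 | babccccbabddcabaabdd
  11 |  16 | babddcabaabdd
  12 |   1 | badaaabcbabccccbabddcabaabdd
  13 |   7 | bcbabccccbabddcabaabdd
  14 |  11 | bccccbabddcabaabdd
  15 |  26 | bdd
  16 |  18 | bddcabaabdd
  17 |  21 | cabaabdd
  18 |   8 | cbabccccbabddcabaabdd
  19 |  15 | cbabddcabaabdd
  20 |   0 | cbadaaabcbabccccbabddcabaabdd
  21 |  14 | ccbabddcabaabdd
  22 |  13 | cccbabddcabaabdd
  23 |  12 | ccccbabddcabaabdd
  24 |  28 | d
  25 |   3 | daaabcbabccccbabddcabaabdd
  26 |  20 | dcabaabdd
  27 |  27 | dd
  28 |  19 | ddcabaabdd

SA = [4, 5, 24, 22, 6, 10, 25, 17, 2, 23, 9, 16, 1, 7, 11, 26, 18, 21, 8, 15, 0, 14, 13, 12, 28, 3, 20, 27, 19]
[i] adj suffixes → lcp
  [1] 4/5 → 2 ('aa')
  [2] 5/24 → 3 ('aab')
  [3] 24/22 → 1 ('a')
  [4] 22/6 → 2 ('ab')
  [5] 6/10 → 3 ('abc')
  [6] 10/25 → 2 ('ab')
  [7] 25/17 → 4 ('abdd')
  [8] 17/2 → 1 ('a')
  [9] 2/23 → 0 ('')
  [10] 23/9 → 2 ('ba')
  [11] 9/16 → 3 ('bab')
  [12] 16/1 → 2 ('ba')
  [13] 1/7 → 1 ('b')
  [14] 7/11 → 2 ('bc')
  [15] 11/26 → 1 ('b')
  [16] 26/18 → 3 ('bdd')
  [17] 18/21 → 0 ('')
  [18] 21/8 → 1 ('c')
  [19] 8/15 → 4 ('cbab')
  [20] 15/0 → 3 ('cba')
  [21] 0/14 → 1 ('c')
  [22] 14/13 → 2 ('cc')
  [23] 13/12 → 3 ('ccc')
  [24] 12/28 → 0 ('')
  [25] 28/3 → 1 ('d')
  [26] 3/20 → 1 ('d')
  [27] 20/27 → 1 ('d')
  [28] 27/19 → 2 ('dd')

[0, 2, 3, 1, 2, 3, 2, 4, 1, 0, 2, 3, 2, 1, 2, 1, 3, 0, 1, 4, 3, 1, 2, 3, 0, 1, 1, 1, 2]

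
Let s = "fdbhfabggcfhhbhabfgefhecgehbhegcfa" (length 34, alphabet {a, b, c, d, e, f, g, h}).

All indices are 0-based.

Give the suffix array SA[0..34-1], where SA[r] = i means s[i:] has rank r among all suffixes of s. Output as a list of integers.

rank→(start, suffix):
  0 → (33, 'a')
  1 → (15, 'abfgefhecgehbhegcfa')
  2 → (5, 'abggcfhhbhabfgefhecgehbhegcfa')
  3 → (16, 'bfgefhecgehbhegcfa')
  4 → (6, 'bggcfhhbhabfgefhecgehbhegcfa')
  5 → (13, 'bhabfgefhecgehbhegcfa')
  6 → (27, 'bhegcfa')
  7 → (2, 'bhfabggcfhhbhabfgefhecgehbhegcfa')
  8 → (31, 'cfa')
  9 → (9, 'cfhhbhabfgefhecgehbhegcfa')
  10 → (23, 'cgehbhegcfa')
  11 → (1, 'dbhfabggcfhhbhabfgefhecgehbhegcfa')
  12 → (22, 'ecgehbhegcfa')
  13 → (19, 'efhecgehbhegcfa')
  14 → (29, 'egcfa')
  15 → (25, 'ehbhegcfa')
  16 → (32, 'fa')
  17 → (4, 'fabggcfhhbhabfgefhecgehbhegcfa')
  18 → (0, 'fdbhfabggcfhhbhabfgefhecgehbhegcfa')
  19 → (17, 'fgefhecgehbhegcfa')
  20 → (20, 'fhecgehbhegcfa')
  21 → (10, 'fhhbhabfgefhecgehbhegcfa')
  22 → (30, 'gcfa')
  23 → (8, 'gcfhhbhabfgefhecgehbhegcfa')
  24 → (18, 'gefhecgehbhegcfa')
  25 → (24, 'gehbhegcfa')
  26 → (7, 'ggcfhhbhabfgefhecgehbhegcfa')
  27 → (14, 'habfgefhecgehbhegcfa')
  28 → (12, 'hbhabfgefhecgehbhegcfa')
  29 → (26, 'hbhegcfa')
  30 → (21, 'hecgehbhegcfa')
  31 → (28, 'hegcfa')
  32 → (3, 'hfabggcfhhbhabfgefhecgehbhegcfa')
  33 → (11, 'hhbhabfgefhecgehbhegcfa')

[33, 15, 5, 16, 6, 13, 27, 2, 31, 9, 23, 1, 22, 19, 29, 25, 32, 4, 0, 17, 20, 10, 30, 8, 18, 24, 7, 14, 12, 26, 21, 28, 3, 11]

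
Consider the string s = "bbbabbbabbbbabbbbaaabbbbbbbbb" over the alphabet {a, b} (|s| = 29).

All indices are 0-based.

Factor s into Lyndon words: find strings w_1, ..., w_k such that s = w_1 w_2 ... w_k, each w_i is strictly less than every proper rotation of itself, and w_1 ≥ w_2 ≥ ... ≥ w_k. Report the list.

emit factor 1: 'b' (i=0, period=1)
emit factor 2: 'b' (i=1, period=1)
emit factor 3: 'b' (i=2, period=1)
emit factor 4: 'abbbabbbbabbbb' (i=3, period=14)
emit factor 5: 'aaabbbbbbbbb' (i=17, period=12)

["b", "b", "b", "abbbabbbbabbbb", "aaabbbbbbbbb"]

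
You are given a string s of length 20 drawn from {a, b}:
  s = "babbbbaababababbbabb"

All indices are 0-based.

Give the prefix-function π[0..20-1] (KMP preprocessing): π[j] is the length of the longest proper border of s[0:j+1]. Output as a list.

[0, 0, 1, 1, 1, 1, 2, 0, 1, 2, 3, 2, 3, 2, 3, 4, 5, 2, 3, 4]

π[0] = 0
j=1 s[j]='a': π[1]=0 (border '')
j=2 s[j]='b': π[2]=1 (border 'b')
j=3 s[j]='b': k: 1→0; π[3]=1 (border 'b')
j=4 s[j]='b': k: 1→0; π[4]=1 (border 'b')
j=5 s[j]='b': k: 1→0; π[5]=1 (border 'b')
j=6 s[j]='a': π[6]=2 (border 'ba')
j=7 s[j]='a': k: 2→0; π[7]=0 (border '')
j=8 s[j]='b': π[8]=1 (border 'b')
j=9 s[j]='a': π[9]=2 (border 'ba')
j=10 s[j]='b': π[10]=3 (border 'bab')
j=11 s[j]='a': k: 3→1; π[11]=2 (border 'ba')
j=12 s[j]='b': π[12]=3 (border 'bab')
j=13 s[j]='a': k: 3→1; π[13]=2 (border 'ba')
j=14 s[j]='b': π[14]=3 (border 'bab')
j=15 s[j]='b': π[15]=4 (border 'babb')
j=16 s[j]='b': π[16]=5 (border 'babbb')
j=17 s[j]='a': k: 5→1; π[17]=2 (border 'ba')
j=18 s[j]='b': π[18]=3 (border 'bab')
j=19 s[j]='b': π[19]=4 (border 'babb')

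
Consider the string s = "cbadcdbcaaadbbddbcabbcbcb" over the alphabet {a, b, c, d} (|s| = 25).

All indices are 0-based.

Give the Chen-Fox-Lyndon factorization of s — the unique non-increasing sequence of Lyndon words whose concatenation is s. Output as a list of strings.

emit factor 1: 'c' (i=0, period=1)
emit factor 2: 'b' (i=1, period=1)
emit factor 3: 'adcdbc' (i=2, period=6)
emit factor 4: 'aaadbbddbcabbcbcb' (i=8, period=17)

["c", "b", "adcdbc", "aaadbbddbcabbcbcb"]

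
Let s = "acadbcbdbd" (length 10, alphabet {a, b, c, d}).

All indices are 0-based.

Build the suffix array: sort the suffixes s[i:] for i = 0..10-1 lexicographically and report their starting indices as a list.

sorted suffixes:
  #0 SA[0]=0  'acadbcbdbd'
  #1 SA[1]=2  'adbcbdbd'
  #2 SA[2]=4  'bcbdbd'
  #3 SA[3]=8  'bd'
  #4 SA[4]=6  'bdbd'
  #5 SA[5]=1  'cadbcbdbd'
  #6 SA[6]=5  'cbdbd'
  #7 SA[7]=9  'd'
  #8 SA[8]=3  'dbcbdbd'
  #9 SA[9]=7  'dbd'

[0, 2, 4, 8, 6, 1, 5, 9, 3, 7]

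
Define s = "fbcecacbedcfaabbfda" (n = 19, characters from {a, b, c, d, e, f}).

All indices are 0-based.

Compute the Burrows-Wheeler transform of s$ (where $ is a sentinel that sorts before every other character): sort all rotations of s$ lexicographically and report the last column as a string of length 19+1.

rank  rotation              last
    0  $fbcecacbedcfaabbfda  a
    1  a$fbcecacbedcfaabbfd  d
    2  aabbfda$fbcecacbedcf  f
    3  abbfda$fbcecacbedcfa  a
    4  acbedcfaabbfda$fbcec  c
    5  bbfda$fbcecacbedcfaa  a
    6  bcecacbedcfaabbfda$f  f
    7  bedcfaabbfda$fbcecac  c
    8  bfda$fbcecacbedcfaab  b
    9  cacbedcfaabbfda$fbce  e
   10  cbedcfaabbfda$fbceca  a
   11  cecacbedcfaabbfda$fb  b
   12  cfaabbfda$fbcecacbed  d
   13  da$fbcecacbedcfaabbf  f
   14  dcfaabbfda$fbcecacbe  e
   15  ecacbedcfaabbfda$fbc  c
   16  edcfaabbfda$fbcecacb  b
   17  faabbfda$fbcecacbedc  c
   18  fbcecacbedcfaabbfda$  $
   19  fda$fbcecacbedcfaabb  b

adfacafcbeabdfecbc$b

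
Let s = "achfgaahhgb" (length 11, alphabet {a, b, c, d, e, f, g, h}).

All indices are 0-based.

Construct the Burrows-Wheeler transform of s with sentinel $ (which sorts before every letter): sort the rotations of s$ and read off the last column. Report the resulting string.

bg$agahfhcha

rank  rotation      last
    0  $achfgaahhgb  b
    1  aahhgb$achfg  g
    2  achfgaahhgb$  $
    3  ahhgb$achfga  a
    4  b$achfgaahhg  g
    5  chfgaahhgb$a  a
    6  fgaahhgb$ach  h
    7  gaahhgb$achf  f
    8  gb$achfgaahh  h
    9  hfgaahhgb$ac  c
   10  hgb$achfgaah  h
   11  hhgb$achfgaa  a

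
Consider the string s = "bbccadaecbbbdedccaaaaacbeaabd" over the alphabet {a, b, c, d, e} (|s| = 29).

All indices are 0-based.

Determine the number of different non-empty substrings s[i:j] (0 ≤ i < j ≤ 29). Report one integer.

397

sorted suffixes:
  #0 SA[0]=17  'aaaaacbeaabd'
  #1 SA[1]=18  'aaaacbeaabd'
  #2 SA[2]=19  'aaacbeaabd'
  #3 SA[3]=25  'aabd'
  #4 SA[4]=20  'aacbeaabd'
  #5 SA[5]=26  'abd'
  #6 SA[6]=21  'acbeaabd'
  #7 SA[7]=4  'adaecbbbdedccaaaaacbeaabd'
  #8 SA[8]=6  'aecbbbdedccaaaaacbeaabd'
  #9 SA[9]=9  'bbbdedccaaaaacbeaabd'
  #10 SA[10]=0  'bbccadaecbbbdedccaaaaacbeaabd'
  #11 SA[11]=10  'bbdedccaaaaacbeaabd'
  #12 SA[12]=1  'bccadaecbbbdedccaaaaacbeaabd'
  #13 SA[13]=27  'bd'
  #14 SA[14]=11  'bdedccaaaaacbeaabd'
  #15 SA[15]=23  'beaabd'
  #16 SA[16]=16  'caaaaacbeaabd'
  #17 SA[17]=3  'cadaecbbbdedccaaaaacbeaabd'
  #18 SA[18]=8  'cbbbdedccaaaaacbeaabd'
  #19 SA[19]=22  'cbeaabd'
  #20 SA[20]=15  'ccaaaaacbeaabd'
  #21 SA[21]=2  'ccadaecbbbdedccaaaaacbeaabd'
  #22 SA[22]=28  'd'
  #23 SA[23]=5  'daecbbbdedccaaaaacbeaabd'
  #24 SA[24]=14  'dccaaaaacbeaabd'
  #25 SA[25]=12  'dedccaaaaacbeaabd'
  #26 SA[26]=24  'eaabd'
  #27 SA[27]=7  'ecbbbdedccaaaaacbeaabd'
  #28 SA[28]=13  'edccaaaaacbeaabd'

SA = [17, 18, 19, 25, 20, 26, 21, 4, 6, 9, 0, 10, 1, 27, 11, 23, 16, 3, 8, 22, 15, 2, 28, 5, 14, 12, 24, 7, 13]
i: (SA[i-1],SA[i]) lcp shared
  1: (17,18) 4 'aaaa'
  2: (18,19) 3 'aaa'
  3: (19,25) 2 'aa'
  4: (25,20) 2 'aa'
  5: (20,26) 1 'a'
  6: (26,21) 1 'a'
  7: (21,4) 1 'a'
  8: (4,6) 1 'a'
  9: (6,9) 0 ''
  10: (9,0) 2 'bb'
  11: (0,10) 2 'bb'
  12: (10,1) 1 'b'
  13: (1,27) 1 'b'
  14: (27,11) 2 'bd'
  15: (11,23) 1 'b'
  16: (23,16) 0 ''
  17: (16,3) 2 'ca'
  18: (3,8) 1 'c'
  19: (8,22) 2 'cb'
  20: (22,15) 1 'c'
  21: (15,2) 3 'cca'
  22: (2,28) 0 ''
  23: (28,5) 1 'd'
  24: (5,14) 1 'd'
  25: (14,12) 1 'd'
  26: (12,24) 0 ''
  27: (24,7) 1 'e'
  28: (7,13) 1 'e'

n(n+1)/2 = 29·30/2 = 435
Σ LCP = 0 + 4 + 3 + 2 + 2 + 1 + 1 + 1 + 1 + 0 + 2 + 2 + 1 + 1 + 2 + 1 + 0 + 2 + 1 + 2 + 1 + 3 + 0 + 1 + 1 + 1 + 0 + 1 + 1 = 38
distinct = 435 − 38 = 397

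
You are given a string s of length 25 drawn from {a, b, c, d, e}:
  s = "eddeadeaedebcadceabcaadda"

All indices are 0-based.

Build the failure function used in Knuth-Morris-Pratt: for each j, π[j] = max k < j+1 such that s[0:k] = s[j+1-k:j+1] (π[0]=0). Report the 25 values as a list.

[0, 0, 0, 1, 0, 0, 1, 0, 1, 2, 1, 0, 0, 0, 0, 0, 1, 0, 0, 0, 0, 0, 0, 0, 0]

π[0] = 0
j=1 s[j]='d': π[1]=0 (border '')
j=2 s[j]='d': π[2]=0 (border '')
j=3 s[j]='e': π[3]=1 (border 'e')
j=4 s[j]='a': k: 1→0; π[4]=0 (border '')
j=5 s[j]='d': π[5]=0 (border '')
j=6 s[j]='e': π[6]=1 (border 'e')
j=7 s[j]='a': k: 1→0; π[7]=0 (border '')
j=8 s[j]='e': π[8]=1 (border 'e')
j=9 s[j]='d': π[9]=2 (border 'ed')
j=10 s[j]='e': k: 2→0; π[10]=1 (border 'e')
j=11 s[j]='b': k: 1→0; π[11]=0 (border '')
j=12 s[j]='c': π[12]=0 (border '')
j=13 s[j]='a': π[13]=0 (border '')
j=14 s[j]='d': π[14]=0 (border '')
j=15 s[j]='c': π[15]=0 (border '')
j=16 s[j]='e': π[16]=1 (border 'e')
j=17 s[j]='a': k: 1→0; π[17]=0 (border '')
j=18 s[j]='b': π[18]=0 (border '')
j=19 s[j]='c': π[19]=0 (border '')
j=20 s[j]='a': π[20]=0 (border '')
j=21 s[j]='a': π[21]=0 (border '')
j=22 s[j]='d': π[22]=0 (border '')
j=23 s[j]='d': π[23]=0 (border '')
j=24 s[j]='a': π[24]=0 (border '')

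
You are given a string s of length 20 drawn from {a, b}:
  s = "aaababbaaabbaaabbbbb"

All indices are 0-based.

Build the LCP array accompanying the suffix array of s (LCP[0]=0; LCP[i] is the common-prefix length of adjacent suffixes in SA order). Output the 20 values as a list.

[0, 4, 5, 2, 3, 4, 1, 2, 8, 3, 0, 1, 6, 2, 1, 2, 7, 2, 3, 4]

sorted suffixes:
  #0 SA[0]=0  'aaababbaaabbaaabbbbb'
  #1 SA[1]=7  'aaabbaaabbbbb'
  #2 SA[2]=12  'aaabbbbb'
  #3 SA[3]=1  'aababbaaabbaaabbbbb'
  #4 SA[4]=8  'aabbaaabbbbb'
  #5 SA[5]=13  'aabbbbb'
  #6 SA[6]=2  'ababbaaabbaaabbbbb'
  #7 SA[7]=4  'abbaaabbaaabbbbb'
  #8 SA[8]=9  'abbaaabbbbb'
  #9 SA[9]=14  'abbbbb'
  #10 SA[10]=19  'b'
  #11 SA[11]=6  'baaabbaaabbbbb'
  #12 SA[12]=11  'baaabbbbb'
  #13 SA[13]=3  'babbaaabbaaabbbbb'
  #14 SA[14]=18  'bb'
  #15 SA[15]=5  'bbaaabbaaabbbbb'
  #16 SA[16]=10  'bbaaabbbbb'
  #17 SA[17]=17  'bbb'
  #18 SA[18]=16  'bbbb'
  #19 SA[19]=15  'bbbbb'

SA = [0, 7, 12, 1, 8, 13, 2, 4, 9, 14, 19, 6, 11, 3, 18, 5, 10, 17, 16, 15]
rank  pair      lcp
   1  s[0:],s[7:]  4  'aaab'
   2  s[7:],s[12:]  5  'aaabb'
   3  s[12:],s[1:]  2  'aa'
   4  s[1:],s[8:]  3  'aab'
   5  s[8:],s[13:]  4  'aabb'
   6  s[13:],s[2:]  1  'a'
   7  s[2:],s[4:]  2  'ab'
   8  s[4:],s[9:]  8  'abbaaabb'
   9  s[9:],s[14:]  3  'abb'
  10  s[14:],s[19:]  0  ''
  11  s[19:],s[6:]  1  'b'
  12  s[6:],s[11:]  6  'baaabb'
  13  s[11:],s[3:]  2  'ba'
  14  s[3:],s[18:]  1  'b'
  15  s[18:],s[5:]  2  'bb'
  16  s[5:],s[10:]  7  'bbaaabb'
  17  s[10:],s[17:]  2  'bb'
  18  s[17:],s[16:]  3  'bbb'
  19  s[16:],s[15:]  4  'bbbb'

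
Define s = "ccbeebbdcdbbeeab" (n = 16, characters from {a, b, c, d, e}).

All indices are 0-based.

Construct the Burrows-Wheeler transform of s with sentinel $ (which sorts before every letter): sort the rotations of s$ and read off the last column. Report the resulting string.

beaedbbcc$dcbeebb

rank  rotation           last
    0  $ccbeebbdcdbbeeab  b
    1  ab$ccbeebbdcdbbee  e
    2  b$ccbeebbdcdbbeea  a
    3  bbdcdbbeeab$ccbee  e
    4  bbeeab$ccbeebbdcd  d
    5  bdcdbbeeab$ccbeeb  b
    6  beeab$ccbeebbdcdb  b
    7  beebbdcdbbeeab$cc  c
    8  cbeebbdcdbbeeab$c  c
    9  ccbeebbdcdbbeeab$  $
   10  cdbbeeab$ccbeebbd  d
   11  dbbeeab$ccbeebbdc  c
   12  dcdbbeeab$ccbeebb  b
   13  eab$ccbeebbdcdbbe  e
   14  ebbdcdbbeeab$ccbe  e
   15  eeab$ccbeebbdcdbb  b
   16  eebbdcdbbeeab$ccb  b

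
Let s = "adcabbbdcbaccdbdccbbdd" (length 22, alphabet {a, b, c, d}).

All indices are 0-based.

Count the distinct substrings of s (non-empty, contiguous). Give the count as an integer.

sorted suffixes:
  #0 SA[0]=3  'abbbdcbaccdbdccbbdd'
  #1 SA[1]=10  'accdbdccbbdd'
  #2 SA[2]=0  'adcabbbdcbaccdbdccbbdd'
  #3 SA[3]=9  'baccdbdccbbdd'
  #4 SA[4]=4  'bbbdcbaccdbdccbbdd'
  #5 SA[5]=5  'bbdcbaccdbdccbbdd'
  #6 SA[6]=18  'bbdd'
  #7 SA[7]=6  'bdcbaccdbdccbbdd'
  #8 SA[8]=14  'bdccbbdd'
  #9 SA[9]=19  'bdd'
  #10 SA[10]=2  'cabbbdcbaccdbdccbbdd'
  #11 SA[11]=8  'cbaccdbdccbbdd'
  #12 SA[12]=17  'cbbdd'
  #13 SA[13]=16  'ccbbdd'
  #14 SA[14]=11  'ccdbdccbbdd'
  #15 SA[15]=12  'cdbdccbbdd'
  #16 SA[16]=21  'd'
  #17 SA[17]=13  'dbdccbbdd'
  #18 SA[18]=1  'dcabbbdcbaccdbdccbbdd'
  #19 SA[19]=7  'dcbaccdbdccbbdd'
  #20 SA[20]=15  'dccbbdd'
  #21 SA[21]=20  'dd'

SA = [3, 10, 0, 9, 4, 5, 18, 6, 14, 19, 2, 8, 17, 16, 11, 12, 21, 13, 1, 7, 15, 20]
[i] adj suffixes → lcp
  [1] 3/10 → 1 ('a')
  [2] 10/0 → 1 ('a')
  [3] 0/9 → 0 ('')
  [4] 9/4 → 1 ('b')
  [5] 4/5 → 2 ('bb')
  [6] 5/18 → 3 ('bbd')
  [7] 18/6 → 1 ('b')
  [8] 6/14 → 3 ('bdc')
  [9] 14/19 → 2 ('bd')
  [10] 19/2 → 0 ('')
  [11] 2/8 → 1 ('c')
  [12] 8/17 → 2 ('cb')
  [13] 17/16 → 1 ('c')
  [14] 16/11 → 2 ('cc')
  [15] 11/12 → 1 ('c')
  [16] 12/21 → 0 ('')
  [17] 21/13 → 1 ('d')
  [18] 13/1 → 1 ('d')
  [19] 1/7 → 2 ('dc')
  [20] 7/15 → 2 ('dc')
  [21] 15/20 → 1 ('d')

n(n+1)/2 = 22·23/2 = 253
Σ LCP = 0 + 1 + 1 + 0 + 1 + 2 + 3 + 1 + 3 + 2 + 0 + 1 + 2 + 1 + 2 + 1 + 0 + 1 + 1 + 2 + 2 + 1 = 28
distinct = 253 − 28 = 225

225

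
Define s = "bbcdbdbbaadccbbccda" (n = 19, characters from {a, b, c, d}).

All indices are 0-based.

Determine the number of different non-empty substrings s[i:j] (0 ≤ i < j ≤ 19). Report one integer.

168

sorted suffixes:
  #0 SA[0]=18  'a'
  #1 SA[1]=8  'aadccbbccda'
  #2 SA[2]=9  'adccbbccda'
  #3 SA[3]=7  'baadccbbccda'
  #4 SA[4]=6  'bbaadccbbccda'
  #5 SA[5]=13  'bbccda'
  #6 SA[6]=0  'bbcdbdbbaadccbbccda'
  #7 SA[7]=14  'bccda'
  #8 SA[8]=1  'bcdbdbbaadccbbccda'
  #9 SA[9]=4  'bdbbaadccbbccda'
  #10 SA[10]=12  'cbbccda'
  #11 SA[11]=11  'ccbbccda'
  #12 SA[12]=15  'ccda'
  #13 SA[13]=16  'cda'
  #14 SA[14]=2  'cdbdbbaadccbbccda'
  #15 SA[15]=17  'da'
  #16 SA[16]=5  'dbbaadccbbccda'
  #17 SA[17]=3  'dbdbbaadccbbccda'
  #18 SA[18]=10  'dccbbccda'

SA = [18, 8, 9, 7, 6, 13, 0, 14, 1, 4, 12, 11, 15, 16, 2, 17, 5, 3, 10]
i: (SA[i-1],SA[i]) lcp shared
  1: (18,8) 1 'a'
  2: (8,9) 1 'a'
  3: (9,7) 0 ''
  4: (7,6) 1 'b'
  5: (6,13) 2 'bb'
  6: (13,0) 3 'bbc'
  7: (0,14) 1 'b'
  8: (14,1) 2 'bc'
  9: (1,4) 1 'b'
  10: (4,12) 0 ''
  11: (12,11) 1 'c'
  12: (11,15) 2 'cc'
  13: (15,16) 1 'c'
  14: (16,2) 2 'cd'
  15: (2,17) 0 ''
  16: (17,5) 1 'd'
  17: (5,3) 2 'db'
  18: (3,10) 1 'd'

n(n+1)/2 = 19·20/2 = 190
Σ LCP = 0 + 1 + 1 + 0 + 1 + 2 + 3 + 1 + 2 + 1 + 0 + 1 + 2 + 1 + 2 + 0 + 1 + 2 + 1 = 22
distinct = 190 − 22 = 168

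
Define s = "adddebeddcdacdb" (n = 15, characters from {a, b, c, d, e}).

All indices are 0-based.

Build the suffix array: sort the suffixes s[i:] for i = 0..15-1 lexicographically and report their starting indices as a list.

[11, 0, 14, 5, 9, 12, 10, 13, 8, 7, 1, 2, 3, 4, 6]

rank | idx | suffix
   0 |  11 | acdb
   1 |   0 | adddebeddcdacdb
   2 |  14 | b
   3 |   5 | beddcdacdb
   4 |   9 | cdacdb
   5 |  12 | cdb
   6 |  10 | dacdb
   7 |  13 | db
   8 |   8 | dcdacdb
   9 |   7 | ddcdacdb
  10 |   1 | dddebeddcdacdb
  11 |   2 | ddebeddcdacdb
  12 |   3 | debeddcdacdb
  13 |   4 | ebeddcdacdb
  14 |   6 | eddcdacdb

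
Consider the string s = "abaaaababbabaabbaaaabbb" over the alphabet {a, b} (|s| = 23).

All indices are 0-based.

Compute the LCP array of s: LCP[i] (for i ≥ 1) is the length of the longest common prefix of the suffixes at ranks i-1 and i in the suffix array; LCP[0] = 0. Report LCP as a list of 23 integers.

rank | idx | suffix
   0 |   2 | aaaababbabaabbaaaabbb
   1 |  16 | aaaabbb
   2 |   3 | aaababbabaabbaaaabbb
   3 |  17 | aaabbb
   4 |   4 | aababbabaabbaaaabbb
   5 |  12 | aabbaaaabbb
   6 |  18 | aabbb
   7 |   0 | abaaaababbabaabbaaaabbb
   8 |  10 | abaabbaaaabbb
   9 |   5 | ababbabaabbaaaabbb
  10 |  13 | abbaaaabbb
  11 |   7 | abbabaabbaaaabbb
  12 |  19 | abbb
  13 |  22 | b
  14 |   1 | baaaababbabaabbaaaabbb
  15 |  15 | baaaabbb
  16 |  11 | baabbaaaabbb
  17 |   9 | babaabbaaaabbb
  18 |   6 | babbabaabbaaaabbb
  19 |  21 | bb
  20 |  14 | bbaaaabbb
  21 |   8 | bbabaabbaaaabbb
  22 |  20 | bbb

SA = [2, 16, 3, 17, 4, 12, 18, 0, 10, 5, 13, 7, 19, 22, 1, 15, 11, 9, 6, 21, 14, 8, 20]
i: (SA[i-1],SA[i]) lcp shared
  1: (2,16) 5 'aaaab'
  2: (16,3) 3 'aaa'
  3: (3,17) 4 'aaab'
  4: (17,4) 2 'aa'
  5: (4,12) 3 'aab'
  6: (12,18) 4 'aabb'
  7: (18,0) 1 'a'
  8: (0,10) 4 'abaa'
  9: (10,5) 3 'aba'
  10: (5,13) 2 'ab'
  11: (13,7) 4 'abba'
  12: (7,19) 3 'abb'
  13: (19,22) 0 ''
  14: (22,1) 1 'b'
  15: (1,15) 6 'baaaab'
  16: (15,11) 3 'baa'
  17: (11,9) 2 'ba'
  18: (9,6) 3 'bab'
  19: (6,21) 1 'b'
  20: (21,14) 2 'bb'
  21: (14,8) 3 'bba'
  22: (8,20) 2 'bb'

[0, 5, 3, 4, 2, 3, 4, 1, 4, 3, 2, 4, 3, 0, 1, 6, 3, 2, 3, 1, 2, 3, 2]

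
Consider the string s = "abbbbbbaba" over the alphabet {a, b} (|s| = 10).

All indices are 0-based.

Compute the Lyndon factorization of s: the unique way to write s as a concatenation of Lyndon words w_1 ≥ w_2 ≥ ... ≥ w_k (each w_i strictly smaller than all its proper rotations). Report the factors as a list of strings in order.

emit factor 1: 'abbbbbb' (i=0, period=7)
emit factor 2: 'ab' (i=7, period=2)
emit factor 3: 'a' (i=9, period=1)

["abbbbbb", "ab", "a"]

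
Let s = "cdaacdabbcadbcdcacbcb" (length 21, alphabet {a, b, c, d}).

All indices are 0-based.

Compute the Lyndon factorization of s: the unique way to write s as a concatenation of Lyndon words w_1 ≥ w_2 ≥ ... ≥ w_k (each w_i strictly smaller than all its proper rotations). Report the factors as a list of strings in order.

emit factor 1: 'cd' (i=0, period=2)
emit factor 2: 'aacdabbcadbcdcacbcb' (i=2, period=19)

["cd", "aacdabbcadbcdcacbcb"]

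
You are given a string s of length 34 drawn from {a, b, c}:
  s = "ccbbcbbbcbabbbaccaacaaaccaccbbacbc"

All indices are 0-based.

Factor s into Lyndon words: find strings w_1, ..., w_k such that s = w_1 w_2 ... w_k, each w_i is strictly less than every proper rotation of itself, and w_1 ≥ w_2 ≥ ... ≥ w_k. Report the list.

["c", "c", "bbc", "bbbc", "b", "abbbacc", "aac", "aaaccaccbbacbc"]

emit factor 1: 'c' (i=0, period=1)
emit factor 2: 'c' (i=1, period=1)
emit factor 3: 'bbc' (i=2, period=3)
emit factor 4: 'bbbc' (i=5, period=4)
emit factor 5: 'b' (i=9, period=1)
emit factor 6: 'abbbacc' (i=10, period=7)
emit factor 7: 'aac' (i=17, period=3)
emit factor 8: 'aaaccaccbbacbc' (i=20, period=14)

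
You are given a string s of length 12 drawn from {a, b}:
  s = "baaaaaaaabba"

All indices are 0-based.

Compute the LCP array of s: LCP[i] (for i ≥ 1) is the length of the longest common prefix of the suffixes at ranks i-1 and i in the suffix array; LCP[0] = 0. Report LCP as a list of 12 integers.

[0, 1, 7, 6, 5, 4, 3, 2, 1, 0, 2, 1]

rank | idx | suffix
   0 |  11 | a
   1 |   1 | aaaaaaaabba
   2 |   2 | aaaaaaabba
   3 |   3 | aaaaaabba
   4 |   4 | aaaaabba
   5 |   5 | aaaabba
   6 |   6 | aaabba
   7 |   7 | aabba
   8 |   8 | abba
   9 |  10 | ba
  10 |   0 | baaaaaaaabba
  11 |   9 | bba

SA = [11, 1, 2, 3, 4, 5, 6, 7, 8, 10, 0, 9]
rank  pair      lcp
   1  s[11:],s[1:]  1  'a'
   2  s[1:],s[2:]  7  'aaaaaaa'
   3  s[2:],s[3:]  6  'aaaaaa'
   4  s[3:],s[4:]  5  'aaaaa'
   5  s[4:],s[5:]  4  'aaaa'
   6  s[5:],s[6:]  3  'aaa'
   7  s[6:],s[7:]  2  'aa'
   8  s[7:],s[8:]  1  'a'
   9  s[8:],s[10:]  0  ''
  10  s[10:],s[0:]  2  'ba'
  11  s[0:],s[9:]  1  'b'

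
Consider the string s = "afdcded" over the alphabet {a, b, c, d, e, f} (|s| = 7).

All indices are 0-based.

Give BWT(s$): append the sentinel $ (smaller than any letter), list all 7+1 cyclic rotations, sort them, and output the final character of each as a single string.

rank  rotation  last
    0  $afdcded  d
    1  afdcded$  $
    2  cded$afd  d
    3  d$afdcde  e
    4  dcded$af  f
    5  ded$afdc  c
    6  ed$afdcd  d
    7  fdcded$a  a

d$defcda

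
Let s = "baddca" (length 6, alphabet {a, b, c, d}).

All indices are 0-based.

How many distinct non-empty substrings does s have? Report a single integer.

rank→(start, suffix):
  0 → (5, 'a')
  1 → (1, 'addca')
  2 → (0, 'baddca')
  3 → (4, 'ca')
  4 → (3, 'dca')
  5 → (2, 'ddca')

SA = [5, 1, 0, 4, 3, 2]
[i] adj suffixes → lcp
  [1] 5/1 → 1 ('a')
  [2] 1/0 → 0 ('')
  [3] 0/4 → 0 ('')
  [4] 4/3 → 0 ('')
  [5] 3/2 → 1 ('d')

n(n+1)/2 = 6·7/2 = 21
Σ LCP = 0 + 1 + 0 + 0 + 0 + 1 = 2
distinct = 21 − 2 = 19

19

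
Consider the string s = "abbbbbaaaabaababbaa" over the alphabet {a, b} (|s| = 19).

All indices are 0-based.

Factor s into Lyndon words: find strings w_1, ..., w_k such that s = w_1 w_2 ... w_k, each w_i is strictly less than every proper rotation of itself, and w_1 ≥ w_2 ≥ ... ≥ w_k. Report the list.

emit factor 1: 'abbbbb' (i=0, period=6)
emit factor 2: 'aaaabaababb' (i=6, period=11)
emit factor 3: 'a' (i=17, period=1)
emit factor 4: 'a' (i=18, period=1)

["abbbbb", "aaaabaababb", "a", "a"]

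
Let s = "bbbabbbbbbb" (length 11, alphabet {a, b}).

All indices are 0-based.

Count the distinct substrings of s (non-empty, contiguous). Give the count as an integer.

sorted suffixes:
  #0 SA[0]=3  'abbbbbbb'
  #1 SA[1]=10  'b'
  #2 SA[2]=2  'babbbbbbb'
  #3 SA[3]=9  'bb'
  #4 SA[4]=1  'bbabbbbbbb'
  #5 SA[5]=8  'bbb'
  #6 SA[6]=0  'bbbabbbbbbb'
  #7 SA[7]=7  'bbbb'
  #8 SA[8]=6  'bbbbb'
  #9 SA[9]=5  'bbbbbb'
  #10 SA[10]=4  'bbbbbbb'

SA = [3, 10, 2, 9, 1, 8, 0, 7, 6, 5, 4]
[i] adj suffixes → lcp
  [1] 3/10 → 0 ('')
  [2] 10/2 → 1 ('b')
  [3] 2/9 → 1 ('b')
  [4] 9/1 → 2 ('bb')
  [5] 1/8 → 2 ('bb')
  [6] 8/0 → 3 ('bbb')
  [7] 0/7 → 3 ('bbb')
  [8] 7/6 → 4 ('bbbb')
  [9] 6/5 → 5 ('bbbbb')
  [10] 5/4 → 6 ('bbbbbb')

n(n+1)/2 = 11·12/2 = 66
Σ LCP = 0 + 0 + 1 + 1 + 2 + 2 + 3 + 3 + 4 + 5 + 6 = 27
distinct = 66 − 27 = 39

39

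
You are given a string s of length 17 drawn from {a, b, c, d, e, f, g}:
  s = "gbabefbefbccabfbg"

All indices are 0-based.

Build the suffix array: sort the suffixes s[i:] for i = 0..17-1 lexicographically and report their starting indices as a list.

[2, 12, 1, 9, 6, 3, 13, 15, 11, 10, 7, 4, 8, 5, 14, 16, 0]

rank→(start, suffix):
  0 → (2, 'abefbefbccabfbg')
  1 → (12, 'abfbg')
  2 → (1, 'babefbefbccabfbg')
  3 → (9, 'bccabfbg')
  4 → (6, 'befbccabfbg')
  5 → (3, 'befbefbccabfbg')
  6 → (13, 'bfbg')
  7 → (15, 'bg')
  8 → (11, 'cabfbg')
  9 → (10, 'ccabfbg')
  10 → (7, 'efbccabfbg')
  11 → (4, 'efbefbccabfbg')
  12 → (8, 'fbccabfbg')
  13 → (5, 'fbefbccabfbg')
  14 → (14, 'fbg')
  15 → (16, 'g')
  16 → (0, 'gbabefbefbccabfbg')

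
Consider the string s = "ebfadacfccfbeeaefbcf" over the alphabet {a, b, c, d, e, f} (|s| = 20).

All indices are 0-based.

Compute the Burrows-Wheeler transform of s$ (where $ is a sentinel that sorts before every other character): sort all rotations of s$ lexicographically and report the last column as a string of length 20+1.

rank  rotation               last
    0  $ebfadacfccfbeeaefbcf  f
    1  acfccfbeeaefbcf$ebfad  d
    2  adacfccfbeeaefbcf$ebf  f
    3  aefbcf$ebfadacfccfbee  e
    4  bcf$ebfadacfccfbeeaef  f
    5  beeaefbcf$ebfadacfccf  f
    6  bfadacfccfbeeaefbcf$e  e
    7  ccfbeeaefbcf$ebfadacf  f
    8  cf$ebfadacfccfbeeaefb  b
    9  cfbeeaefbcf$ebfadacfc  c
   10  cfccfbeeaefbcf$ebfada  a
   11  dacfccfbeeaefbcf$ebfa  a
   12  eaefbcf$ebfadacfccfbe  e
   13  ebfadacfccfbeeaefbcf$  $
   14  eeaefbcf$ebfadacfccfb  b
   15  efbcf$ebfadacfccfbeea  a
   16  f$ebfadacfccfbeeaefbc  c
   17  fadacfccfbeeaefbcf$eb  b
   18  fbcf$ebfadacfccfbeeae  e
   19  fbeeaefbcf$ebfadacfcc  c
   20  fccfbeeaefbcf$ebfadac  c

fdfeffefbcaae$bacbecc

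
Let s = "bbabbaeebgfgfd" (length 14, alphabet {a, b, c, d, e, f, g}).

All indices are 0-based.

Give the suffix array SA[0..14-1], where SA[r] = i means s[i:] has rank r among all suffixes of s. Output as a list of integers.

[2, 5, 1, 4, 0, 3, 8, 13, 7, 6, 12, 10, 11, 9]

sorted suffixes:
  #0 SA[0]=2  'abbaeebgfgfd'
  #1 SA[1]=5  'aeebgfgfd'
  #2 SA[2]=1  'babbaeebgfgfd'
  #3 SA[3]=4  'baeebgfgfd'
  #4 SA[4]=0  'bbabbaeebgfgfd'
  #5 SA[5]=3  'bbaeebgfgfd'
  #6 SA[6]=8  'bgfgfd'
  #7 SA[7]=13  'd'
  #8 SA[8]=7  'ebgfgfd'
  #9 SA[9]=6  'eebgfgfd'
  #10 SA[10]=12  'fd'
  #11 SA[11]=10  'fgfd'
  #12 SA[12]=11  'gfd'
  #13 SA[13]=9  'gfgfd'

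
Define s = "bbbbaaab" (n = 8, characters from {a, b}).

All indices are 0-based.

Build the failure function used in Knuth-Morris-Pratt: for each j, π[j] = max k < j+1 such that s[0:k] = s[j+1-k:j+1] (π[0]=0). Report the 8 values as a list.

[0, 1, 2, 3, 0, 0, 0, 1]

π[0] = 0
j=1 s[j]='b': π[1]=1 (border 'b')
j=2 s[j]='b': π[2]=2 (border 'bb')
j=3 s[j]='b': π[3]=3 (border 'bbb')
j=4 s[j]='a': k: 3→2→1→0; π[4]=0 (border '')
j=5 s[j]='a': π[5]=0 (border '')
j=6 s[j]='a': π[6]=0 (border '')
j=7 s[j]='b': π[7]=1 (border 'b')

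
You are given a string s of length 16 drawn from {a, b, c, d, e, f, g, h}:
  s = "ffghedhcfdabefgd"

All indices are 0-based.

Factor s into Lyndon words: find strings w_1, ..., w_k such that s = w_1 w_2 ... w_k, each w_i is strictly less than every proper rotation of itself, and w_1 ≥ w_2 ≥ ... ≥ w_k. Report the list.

emit factor 1: 'ffgh' (i=0, period=4)
emit factor 2: 'e' (i=4, period=1)
emit factor 3: 'dh' (i=5, period=2)
emit factor 4: 'cfd' (i=7, period=3)
emit factor 5: 'abefgd' (i=10, period=6)

["ffgh", "e", "dh", "cfd", "abefgd"]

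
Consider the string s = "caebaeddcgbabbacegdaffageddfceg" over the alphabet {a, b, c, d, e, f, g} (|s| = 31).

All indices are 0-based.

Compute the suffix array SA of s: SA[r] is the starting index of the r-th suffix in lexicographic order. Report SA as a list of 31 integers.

rank | idx | suffix
   0 |  11 | abbacegdaffageddfceg
   1 |  14 | acegdaffageddfceg
   2 |   1 | aebaeddcgbabbacegdaffageddfceg
   3 |   4 | aeddcgbabbacegdaffageddfceg
   4 |  19 | affageddfceg
   5 |  22 | ageddfceg
   6 |  10 | babbacegdaffageddfceg
   7 |  13 | bacegdaffageddfceg
   8 |   3 | baeddcgbabbacegdaffageddfceg
   9 |  12 | bbacegdaffageddfceg
  10 |   0 | caebaeddcgbabbacegdaffageddfceg
  11 |  28 | ceg
  12 |  15 | cegdaffageddfceg
  13 |   8 | cgbabbacegdaffageddfceg
  14 |  18 | daffageddfceg
  15 |   7 | dcgbabbacegdaffageddfceg
  16 |   6 | ddcgbabbacegdaffageddfceg
  17 |  25 | ddfceg
  18 |  26 | dfceg
  19 |   2 | ebaeddcgbabbacegdaffageddfceg
  20 |   5 | eddcgbabbacegdaffageddfceg
  21 |  24 | eddfceg
  22 |  29 | eg
  23 |  16 | egdaffageddfceg
  24 |  21 | fageddfceg
  25 |  27 | fceg
  26 |  20 | ffageddfceg
  27 |  30 | g
  28 |   9 | gbabbacegdaffageddfceg
  29 |  17 | gdaffageddfceg
  30 |  23 | geddfceg

[11, 14, 1, 4, 19, 22, 10, 13, 3, 12, 0, 28, 15, 8, 18, 7, 6, 25, 26, 2, 5, 24, 29, 16, 21, 27, 20, 30, 9, 17, 23]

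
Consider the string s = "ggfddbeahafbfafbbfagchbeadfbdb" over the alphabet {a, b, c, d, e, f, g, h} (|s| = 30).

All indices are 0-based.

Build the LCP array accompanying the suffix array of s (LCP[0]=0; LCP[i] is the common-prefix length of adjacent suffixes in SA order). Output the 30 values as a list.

rank | idx | suffix
   0 |  24 | adfbdb
   1 |  13 | afbbfagchbeadfbdb
   2 |   9 | afbfafbbfagchbeadfbdb
   3 |  18 | agchbeadfbdb
   4 |   7 | ahafbfafbbfagchbeadfbdb
   5 |  29 | b
   6 |  15 | bbfagchbeadfbdb
   7 |  27 | bdb
   8 |  22 | beadfbdb
   9 |   5 | beahafbfafbbfagchbeadfbdb
  10 |  11 | bfafbbfagchbeadfbdb
  11 |  16 | bfagchbeadfbdb
  12 |  20 | chbeadfbdb
  13 |  28 | db
  14 |   4 | dbeahafbfafbbfagchbeadfbdb
  15 |   3 | ddbeahafbfafbbfagchbeadfbdb
  16 |  25 | dfbdb
  17 |  23 | eadfbdb
  18 |   6 | eahafbfafbbfagchbeadfbdb
  19 |  12 | fafbbfagchbeadfbdb
  20 |  17 | fagchbeadfbdb
  21 |  14 | fbbfagchbeadfbdb
  22 |  26 | fbdb
  23 |  10 | fbfafbbfagchbeadfbdb
  24 |   2 | fddbeahafbfafbbfagchbeadfbdb
  25 |  19 | gchbeadfbdb
  26 |   1 | gfddbeahafbfafbbfagchbeadfbdb
  27 |   0 | ggfddbeahafbfafbbfagchbeadfbdb
  28 |   8 | hafbfafbbfagchbeadfbdb
  29 |  21 | hbeadfbdb

SA = [24, 13, 9, 18, 7, 29, 15, 27, 22, 5, 11, 16, 20, 28, 4, 3, 25, 23, 6, 12, 17, 14, 26, 10, 2, 19, 1, 0, 8, 21]
rank  pair      lcp
   1  s[24:],s[13:]  1  'a'
   2  s[13:],s[9:]  3  'afb'
   3  s[9:],s[18:]  1  'a'
   4  s[18:],s[7:]  1  'a'
   5  s[7:],s[29:]  0  ''
   6  s[29:],s[15:]  1  'b'
   7  s[15:],s[27:]  1  'b'
   8  s[27:],s[22:]  1  'b'
   9  s[22:],s[5:]  3  'bea'
  10  s[5:],s[11:]  1  'b'
  11  s[11:],s[16:]  3  'bfa'
  12  s[16:],s[20:]  0  ''
  13  s[20:],s[28:]  0  ''
  14  s[28:],s[4:]  2  'db'
  15  s[4:],s[3:]  1  'd'
  16  s[3:],s[25:]  1  'd'
  17  s[25:],s[23:]  0  ''
  18  s[23:],s[6:]  2  'ea'
  19  s[6:],s[12:]  0  ''
  20  s[12:],s[17:]  2  'fa'
  21  s[17:],s[14:]  1  'f'
  22  s[14:],s[26:]  2  'fb'
  23  s[26:],s[10:]  2  'fb'
  24  s[10:],s[2:]  1  'f'
  25  s[2:],s[19:]  0  ''
  26  s[19:],s[1:]  1  'g'
  27  s[1:],s[0:]  1  'g'
  28  s[0:],s[8:]  0  ''
  29  s[8:],s[21:]  1  'h'

[0, 1, 3, 1, 1, 0, 1, 1, 1, 3, 1, 3, 0, 0, 2, 1, 1, 0, 2, 0, 2, 1, 2, 2, 1, 0, 1, 1, 0, 1]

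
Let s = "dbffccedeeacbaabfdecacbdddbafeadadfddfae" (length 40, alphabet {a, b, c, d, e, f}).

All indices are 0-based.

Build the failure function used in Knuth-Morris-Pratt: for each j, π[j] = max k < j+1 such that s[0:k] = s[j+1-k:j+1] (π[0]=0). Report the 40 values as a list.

[0, 0, 0, 0, 0, 0, 0, 1, 0, 0, 0, 0, 0, 0, 0, 0, 0, 1, 0, 0, 0, 0, 0, 1, 1, 1, 2, 0, 0, 0, 0, 1, 0, 1, 0, 1, 1, 0, 0, 0]

π[0] = 0
j=1 s[j]='b': π[1]=0 (border '')
j=2 s[j]='f': π[2]=0 (border '')
j=3 s[j]='f': π[3]=0 (border '')
j=4 s[j]='c': π[4]=0 (border '')
j=5 s[j]='c': π[5]=0 (border '')
j=6 s[j]='e': π[6]=0 (border '')
j=7 s[j]='d': π[7]=1 (border 'd')
j=8 s[j]='e': k: 1→0; π[8]=0 (border '')
j=9 s[j]='e': π[9]=0 (border '')
j=10 s[j]='a': π[10]=0 (border '')
j=11 s[j]='c': π[11]=0 (border '')
j=12 s[j]='b': π[12]=0 (border '')
j=13 s[j]='a': π[13]=0 (border '')
j=14 s[j]='a': π[14]=0 (border '')
j=15 s[j]='b': π[15]=0 (border '')
j=16 s[j]='f': π[16]=0 (border '')
j=17 s[j]='d': π[17]=1 (border 'd')
j=18 s[j]='e': k: 1→0; π[18]=0 (border '')
j=19 s[j]='c': π[19]=0 (border '')
j=20 s[j]='a': π[20]=0 (border '')
j=21 s[j]='c': π[21]=0 (border '')
j=22 s[j]='b': π[22]=0 (border '')
j=23 s[j]='d': π[23]=1 (border 'd')
j=24 s[j]='d': k: 1→0; π[24]=1 (border 'd')
j=25 s[j]='d': k: 1→0; π[25]=1 (border 'd')
j=26 s[j]='b': π[26]=2 (border 'db')
j=27 s[j]='a': k: 2→0; π[27]=0 (border '')
j=28 s[j]='f': π[28]=0 (border '')
j=29 s[j]='e': π[29]=0 (border '')
j=30 s[j]='a': π[30]=0 (border '')
j=31 s[j]='d': π[31]=1 (border 'd')
j=32 s[j]='a': k: 1→0; π[32]=0 (border '')
j=33 s[j]='d': π[33]=1 (border 'd')
j=34 s[j]='f': k: 1→0; π[34]=0 (border '')
j=35 s[j]='d': π[35]=1 (border 'd')
j=36 s[j]='d': k: 1→0; π[36]=1 (border 'd')
j=37 s[j]='f': k: 1→0; π[37]=0 (border '')
j=38 s[j]='a': π[38]=0 (border '')
j=39 s[j]='e': π[39]=0 (border '')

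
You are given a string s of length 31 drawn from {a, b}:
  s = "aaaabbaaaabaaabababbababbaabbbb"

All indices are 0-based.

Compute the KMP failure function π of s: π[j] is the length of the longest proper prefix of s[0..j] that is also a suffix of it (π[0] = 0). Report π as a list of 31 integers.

π[0] = 0
j=1 s[j]='a': π[1]=1 (border 'a')
j=2 s[j]='a': π[2]=2 (border 'aa')
j=3 s[j]='a': π[3]=3 (border 'aaa')
j=4 s[j]='b': k: 3→2→1→0; π[4]=0 (border '')
j=5 s[j]='b': π[5]=0 (border '')
j=6 s[j]='a': π[6]=1 (border 'a')
j=7 s[j]='a': π[7]=2 (border 'aa')
j=8 s[j]='a': π[8]=3 (border 'aaa')
j=9 s[j]='a': π[9]=4 (border 'aaaa')
j=10 s[j]='b': π[10]=5 (border 'aaaab')
j=11 s[j]='a': k: 5→0; π[11]=1 (border 'a')
j=12 s[j]='a': π[12]=2 (border 'aa')
j=13 s[j]='a': π[13]=3 (border 'aaa')
j=14 s[j]='b': k: 3→2→1→0; π[14]=0 (border '')
j=15 s[j]='a': π[15]=1 (border 'a')
j=16 s[j]='b': k: 1→0; π[16]=0 (border '')
j=17 s[j]='a': π[17]=1 (border 'a')
j=18 s[j]='b': k: 1→0; π[18]=0 (border '')
j=19 s[j]='b': π[19]=0 (border '')
j=20 s[j]='a': π[20]=1 (border 'a')
j=21 s[j]='b': k: 1→0; π[21]=0 (border '')
j=22 s[j]='a': π[22]=1 (border 'a')
j=23 s[j]='b': k: 1→0; π[23]=0 (border '')
j=24 s[j]='b': π[24]=0 (border '')
j=25 s[j]='a': π[25]=1 (border 'a')
j=26 s[j]='a': π[26]=2 (border 'aa')
j=27 s[j]='b': k: 2→1→0; π[27]=0 (border '')
j=28 s[j]='b': π[28]=0 (border '')
j=29 s[j]='b': π[29]=0 (border '')
j=30 s[j]='b': π[30]=0 (border '')

[0, 1, 2, 3, 0, 0, 1, 2, 3, 4, 5, 1, 2, 3, 0, 1, 0, 1, 0, 0, 1, 0, 1, 0, 0, 1, 2, 0, 0, 0, 0]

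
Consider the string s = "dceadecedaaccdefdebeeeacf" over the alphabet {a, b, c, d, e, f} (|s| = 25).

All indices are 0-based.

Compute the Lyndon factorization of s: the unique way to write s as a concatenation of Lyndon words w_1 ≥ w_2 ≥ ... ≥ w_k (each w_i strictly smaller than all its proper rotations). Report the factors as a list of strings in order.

["d", "ce", "adeced", "aaccdefdebeeeacf"]

emit factor 1: 'd' (i=0, period=1)
emit factor 2: 'ce' (i=1, period=2)
emit factor 3: 'adeced' (i=3, period=6)
emit factor 4: 'aaccdefdebeeeacf' (i=9, period=16)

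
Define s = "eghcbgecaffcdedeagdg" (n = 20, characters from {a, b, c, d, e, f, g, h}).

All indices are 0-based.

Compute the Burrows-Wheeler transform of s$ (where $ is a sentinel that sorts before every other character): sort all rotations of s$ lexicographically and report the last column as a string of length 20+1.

gcecehfecgdgd$fadabeg

rank  rotation               last
    0  $eghcbgecaffcdedeagdg  g
    1  affcdedeagdg$eghcbgec  c
    2  agdg$eghcbgecaffcdede  e
    3  bgecaffcdedeagdg$eghc  c
    4  caffcdedeagdg$eghcbge  e
    5  cbgecaffcdedeagdg$egh  h
    6  cdedeagdg$eghcbgecaff  f
    7  deagdg$eghcbgecaffcde  e
    8  dedeagdg$eghcbgecaffc  c
    9  dg$eghcbgecaffcdedeag  g
   10  eagdg$eghcbgecaffcded  d
   11  ecaffcdedeagdg$eghcbg  g
   12  edeagdg$eghcbgecaffcd  d
   13  eghcbgecaffcdedeagdg$  $
   14  fcdedeagdg$eghcbgecaf  f
   15  ffcdedeagdg$eghcbgeca  a
   16  g$eghcbgecaffcdedeagd  d
   17  gdg$eghcbgecaffcdedea  a
   18  gecaffcdedeagdg$eghcb  b
   19  ghcbgecaffcdedeagdg$e  e
   20  hcbgecaffcdedeagdg$eg  g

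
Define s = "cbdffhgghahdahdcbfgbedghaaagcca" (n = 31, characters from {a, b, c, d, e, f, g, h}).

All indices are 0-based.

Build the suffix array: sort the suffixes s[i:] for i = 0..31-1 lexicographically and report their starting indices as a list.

rank | idx | suffix
   0 |  30 | a
   1 |  24 | aaagcca
   2 |  25 | aagcca
   3 |  26 | agcca
   4 |   9 | ahdahdcbfgbedghaaagcca
   5 |  12 | ahdcbfgbedghaaagcca
   6 |   1 | bdffhgghahdahdcbfgbedghaaagcca
   7 |  19 | bedghaaagcca
   8 |  16 | bfgbedghaaagcca
   9 |  29 | ca
  10 |   0 | cbdffhgghahdahdcbfgbedghaaagcca
  11 |  15 | cbfgbedghaaagcca
  12 |  28 | cca
  13 |  11 | dahdcbfgbedghaaagcca
  14 |  14 | dcbfgbedghaaagcca
  15 |   2 | dffhgghahdahdcbfgbedghaaagcca
  16 |  21 | dghaaagcca
  17 |  20 | edghaaagcca
  18 |   3 | ffhgghahdahdcbfgbedghaaagcca
  19 |  17 | fgbedghaaagcca
  20 |   4 | fhgghahdahdcbfgbedghaaagcca
  21 |  18 | gbedghaaagcca
  22 |  27 | gcca
  23 |   6 | gghahdahdcbfgbedghaaagcca
  24 |  22 | ghaaagcca
  25 |   7 | ghahdahdcbfgbedghaaagcca
  26 |  23 | haaagcca
  27 |   8 | hahdahdcbfgbedghaaagcca
  28 |  10 | hdahdcbfgbedghaaagcca
  29 |  13 | hdcbfgbedghaaagcca
  30 |   5 | hgghahdahdcbfgbedghaaagcca

[30, 24, 25, 26, 9, 12, 1, 19, 16, 29, 0, 15, 28, 11, 14, 2, 21, 20, 3, 17, 4, 18, 27, 6, 22, 7, 23, 8, 10, 13, 5]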